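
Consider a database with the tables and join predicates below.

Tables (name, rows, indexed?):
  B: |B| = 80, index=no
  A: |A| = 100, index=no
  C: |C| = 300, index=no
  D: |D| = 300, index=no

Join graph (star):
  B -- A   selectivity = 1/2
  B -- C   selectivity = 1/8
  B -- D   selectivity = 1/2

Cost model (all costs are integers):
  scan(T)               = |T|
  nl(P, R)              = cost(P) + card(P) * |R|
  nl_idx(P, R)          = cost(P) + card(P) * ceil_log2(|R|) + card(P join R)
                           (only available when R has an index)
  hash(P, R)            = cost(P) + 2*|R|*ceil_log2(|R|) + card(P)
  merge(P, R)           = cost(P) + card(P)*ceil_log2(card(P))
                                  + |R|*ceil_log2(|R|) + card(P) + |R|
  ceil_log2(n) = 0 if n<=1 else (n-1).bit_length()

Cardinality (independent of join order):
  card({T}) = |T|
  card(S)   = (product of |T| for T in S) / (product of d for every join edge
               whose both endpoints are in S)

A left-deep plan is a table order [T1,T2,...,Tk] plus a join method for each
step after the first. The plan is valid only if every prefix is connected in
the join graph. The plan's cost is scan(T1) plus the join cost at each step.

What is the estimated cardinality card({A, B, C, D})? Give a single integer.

22500000

Tables in S: A(100), B(80), C(300), D(300)
Edges inside S: B-A(d=2), B-C(d=8), B-D(d=2)
numerator = 100 * 80 * 300 * 300 = 720000000
denominator = 2 * 8 * 2 = 32
card(S) = 720000000 / 32 = 22500000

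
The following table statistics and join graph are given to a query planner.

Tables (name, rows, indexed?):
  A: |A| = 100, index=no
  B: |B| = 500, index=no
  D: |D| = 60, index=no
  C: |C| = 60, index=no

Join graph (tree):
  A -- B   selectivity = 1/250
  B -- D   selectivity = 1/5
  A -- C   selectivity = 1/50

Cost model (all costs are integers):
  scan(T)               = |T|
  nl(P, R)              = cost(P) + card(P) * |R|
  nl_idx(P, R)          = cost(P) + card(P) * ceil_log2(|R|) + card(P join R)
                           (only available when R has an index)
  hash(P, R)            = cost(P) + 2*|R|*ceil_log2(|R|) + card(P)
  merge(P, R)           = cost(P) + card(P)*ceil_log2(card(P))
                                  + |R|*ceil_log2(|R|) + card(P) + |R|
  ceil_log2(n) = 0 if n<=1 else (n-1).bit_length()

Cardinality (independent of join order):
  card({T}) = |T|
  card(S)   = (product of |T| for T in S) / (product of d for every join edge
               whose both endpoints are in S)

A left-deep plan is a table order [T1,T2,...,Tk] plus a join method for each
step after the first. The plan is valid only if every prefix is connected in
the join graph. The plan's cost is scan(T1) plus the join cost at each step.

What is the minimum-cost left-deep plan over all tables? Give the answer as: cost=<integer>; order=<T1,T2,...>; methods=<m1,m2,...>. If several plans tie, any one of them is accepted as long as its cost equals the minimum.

cost=4280; order=B,A,C,D; methods=hash,hash,hash

Selinger DP (subsets sized 1..n):
  {A}: scan cost=100, card=100
  {B}: scan cost=500, card=500
  {D}: scan cost=60, card=60
  {C}: scan cost=60, card=60
  {AB}: card=200; try (A,hash)→2400, (B,merge)→5900, (A,merge)→6300, (B,hash)→9200, (B,nl)→50100, (A,nl)→50500; best=2400 via (A,hash)
  {AC}: card=120; try (C,hash)→920, (A,merge)→1280, (C,merge)→1320, (A,hash)→1520, (A,nl)→6060, (C,nl)→6100; best=920 via (C,hash)
  {BD}: card=6000; try (D,hash)→1720, (B,merge)→5480, (D,merge)→5920, (B,hash)→9120, (B,nl)→30060, (D,nl)→30500; best=1720 via (D,hash)
  {ABD}: card=2400; try (D,hash)→3320, (D,merge)→4620, (A,hash)→9120, (D,nl)→14400, (A,merge)→86520, (A,nl)→601720; best=3320 via (D,hash)
  {ABC}: card=240; try (C,hash)→3320, (C,merge)→4620, (B,merge)→6880, (B,hash)→10040, (C,nl)→14400, (B,nl)→60920; best=3320 via (C,hash)
  {ABCD}: card=2880; try (D,hash)→4280, (D,merge)→5900, (C,hash)→6440, (D,nl)→17720, (C,merge)→34940, (C,nl)→147320; best=4280 via (D,hash)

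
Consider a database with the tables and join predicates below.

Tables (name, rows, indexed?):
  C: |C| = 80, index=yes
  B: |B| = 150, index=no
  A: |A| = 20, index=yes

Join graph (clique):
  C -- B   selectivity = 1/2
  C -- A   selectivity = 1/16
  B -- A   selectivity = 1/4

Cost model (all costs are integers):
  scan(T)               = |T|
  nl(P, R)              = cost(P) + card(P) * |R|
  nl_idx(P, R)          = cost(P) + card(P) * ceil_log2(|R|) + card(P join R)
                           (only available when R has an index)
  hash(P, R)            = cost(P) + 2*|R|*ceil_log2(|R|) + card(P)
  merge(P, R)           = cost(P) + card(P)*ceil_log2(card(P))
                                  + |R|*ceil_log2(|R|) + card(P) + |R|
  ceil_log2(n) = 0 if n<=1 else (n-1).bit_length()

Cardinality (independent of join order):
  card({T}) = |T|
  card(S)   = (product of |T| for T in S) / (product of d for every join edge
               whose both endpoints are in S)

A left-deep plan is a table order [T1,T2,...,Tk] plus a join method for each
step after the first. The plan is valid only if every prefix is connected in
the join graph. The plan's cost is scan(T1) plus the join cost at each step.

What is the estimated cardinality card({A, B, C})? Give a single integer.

Tables in S: A(20), B(150), C(80)
Edges inside S: C-B(d=2), C-A(d=16), B-A(d=4)
numerator = 20 * 150 * 80 = 240000
denominator = 2 * 16 * 4 = 128
card(S) = 240000 / 128 = 1875

1875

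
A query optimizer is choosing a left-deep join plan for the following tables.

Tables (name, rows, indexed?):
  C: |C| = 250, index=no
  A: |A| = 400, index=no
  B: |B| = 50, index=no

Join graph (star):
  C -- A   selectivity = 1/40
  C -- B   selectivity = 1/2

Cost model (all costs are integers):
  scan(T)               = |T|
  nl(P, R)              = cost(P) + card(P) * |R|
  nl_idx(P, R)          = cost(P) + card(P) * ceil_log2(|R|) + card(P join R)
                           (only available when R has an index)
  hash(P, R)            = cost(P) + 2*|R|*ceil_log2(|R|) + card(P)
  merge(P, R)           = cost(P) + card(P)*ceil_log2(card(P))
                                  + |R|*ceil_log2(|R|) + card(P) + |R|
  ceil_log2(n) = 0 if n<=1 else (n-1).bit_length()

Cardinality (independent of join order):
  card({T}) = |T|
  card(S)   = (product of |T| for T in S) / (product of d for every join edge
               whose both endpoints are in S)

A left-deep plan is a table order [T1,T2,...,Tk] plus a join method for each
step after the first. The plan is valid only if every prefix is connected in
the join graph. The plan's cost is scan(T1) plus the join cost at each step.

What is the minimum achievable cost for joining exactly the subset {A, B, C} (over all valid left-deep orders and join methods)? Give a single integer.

7900

Selinger DP over subsets of {A,B,C}:
  {C}: scan cost=250, card=250
  {A}: scan cost=400, card=400
  {B}: scan cost=50, card=50
  {AC}: card=2500; try (C,hash)→4800, (A,merge)→6500, (C,merge)→6650, (A,hash)→7700, (A,nl)→100250, (C,nl)→100400; best=4800 via (C,hash)
  {BC}: card=6250; try (B,hash)→1100, (C,merge)→2650, (B,merge)→2850, (C,hash)→4100, (C,nl)→12550, (B,nl)→12750; best=1100 via (B,hash)
  {ABC}: card=62500; try (B,hash)→7900, (A,hash)→14550, (B,merge)→37650, (A,merge)→92600, (B,nl)→129800, (A,nl)→2501100; best=7900 via (B,hash)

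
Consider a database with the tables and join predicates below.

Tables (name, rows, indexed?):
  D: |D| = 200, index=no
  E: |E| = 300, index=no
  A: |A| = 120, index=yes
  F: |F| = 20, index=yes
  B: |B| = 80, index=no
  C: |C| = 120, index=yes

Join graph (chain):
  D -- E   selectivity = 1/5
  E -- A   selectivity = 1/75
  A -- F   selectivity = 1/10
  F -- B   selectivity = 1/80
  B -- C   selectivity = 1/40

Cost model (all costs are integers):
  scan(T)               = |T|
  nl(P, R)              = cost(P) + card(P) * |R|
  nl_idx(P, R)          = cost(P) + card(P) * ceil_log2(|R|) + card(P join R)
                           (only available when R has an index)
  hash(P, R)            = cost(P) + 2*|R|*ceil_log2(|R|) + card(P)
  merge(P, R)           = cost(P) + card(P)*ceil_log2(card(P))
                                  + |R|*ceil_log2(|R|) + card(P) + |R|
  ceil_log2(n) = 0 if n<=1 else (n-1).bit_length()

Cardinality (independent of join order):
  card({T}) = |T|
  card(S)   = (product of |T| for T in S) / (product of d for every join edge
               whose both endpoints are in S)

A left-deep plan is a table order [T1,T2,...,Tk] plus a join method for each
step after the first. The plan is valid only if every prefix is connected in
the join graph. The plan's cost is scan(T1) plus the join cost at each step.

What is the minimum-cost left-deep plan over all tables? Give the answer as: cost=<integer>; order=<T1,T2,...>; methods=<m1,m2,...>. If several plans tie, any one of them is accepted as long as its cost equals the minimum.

cost=13760; order=E,A,F,B,C,D; methods=hash,hash,hash,hash,hash

Selinger DP (subsets sized 1..n):
  {D}: scan cost=200, card=200
  {E}: scan cost=300, card=300
  {A}: scan cost=120, card=120
  {F}: scan cost=20, card=20
  {B}: scan cost=80, card=80
  {C}: scan cost=120, card=120
  {DE}: card=12000; try (D,hash)→3800, (E,merge)→5000, (D,merge)→5100, (E,hash)→5800, (E,nl)→60200, (D,nl)→60300; best=3800 via (D,hash)
  {AE}: card=480; try (A,hash)→2280, (A,nl_idx)→2880, (E,merge)→4080, (A,merge)→4260, (E,hash)→5640, (E,nl)→36120 …(+1); best=2280 via (A,hash)
  {AF}: card=240; try (A,nl_idx)→400, (F,hash)→440, (F,nl_idx)→960, (A,merge)→1100, (F,merge)→1200, (A,hash)→1720 …(+2); best=400 via (A,nl_idx)
  {BF}: card=20; try (F,hash)→360, (F,nl_idx)→500, (B,merge)→780, (F,merge)→840, (B,hash)→1160, (B,nl)→1620 …(+1); best=360 via (F,hash)
  {BC}: card=240; try (C,nl_idx)→880, (B,hash)→1360, (C,merge)→1680, (B,merge)→1720, (C,hash)→1840, (C,nl)→9680 …(+1); best=880 via (C,nl_idx)
  {ADE}: card=19200; try (D,hash)→5960, (D,merge)→8880, (A,hash)→17480, (D,nl)→98280, (A,nl_idx)→107000, (A,merge)→184760 …(+1); best=5960 via (D,hash)
  {AEF}: card=960; try (F,hash)→2960, (E,merge)→5560, (F,nl_idx)→5640, (E,hash)→6040, (F,merge)→7200, (F,nl)→11880 …(+1); best=2960 via (F,hash)
  {ABF}: card=240; try (A,nl_idx)→740, (A,merge)→1440, (B,hash)→1760, (A,hash)→2060, (A,nl)→2760, (B,merge)→3200 …(+1); best=740 via (A,nl_idx)
  {BCF}: card=60; try (C,nl_idx)→560, (F,hash)→1320, (C,merge)→1440, (C,hash)→2060, (F,nl_idx)→2140, (C,nl)→2760 …(+2); best=560 via (C,nl_idx)
  {ADEF}: card=38400; try (D,hash)→7120, (D,merge)→15320, (F,hash)→25360, (F,nl_idx)→140360, (D,nl)→194960, (F,merge)→313280 …(+1); best=7120 via (D,hash)
  {ABEF}: card=960; try (B,hash)→5040, (E,merge)→5900, (E,hash)→6380, (B,merge)→14160, (E,nl)→72740, (B,nl)→79760; best=5040 via (B,hash)
  {ABCF}: card=720; try (A,nl_idx)→1700, (A,merge)→1940, (A,hash)→2300, (C,hash)→2660, (C,nl_idx)→3140, (C,merge)→3860 …(+2); best=1700 via (A,nl_idx)
  {ABDEF}: card=38400; try (D,hash)→9200, (D,merge)→17400, (B,hash)→46640, (D,nl)→197040, (B,merge)→660560, (B,nl)→3079120; best=9200 via (D,hash)
  {ABCEF}: card=2880; try (C,hash)→7680, (E,hash)→7820, (E,merge)→12620, (C,nl_idx)→14640, (C,merge)→16560, (C,nl)→120240 …(+1); best=7680 via (C,hash)
  {ABCDEF}: card=115200; try (D,hash)→13760, (D,merge)→46920, (C,hash)→49280, (C,nl_idx)→393200, (D,nl)→583680, (C,merge)→662960 …(+1); best=13760 via (D,hash)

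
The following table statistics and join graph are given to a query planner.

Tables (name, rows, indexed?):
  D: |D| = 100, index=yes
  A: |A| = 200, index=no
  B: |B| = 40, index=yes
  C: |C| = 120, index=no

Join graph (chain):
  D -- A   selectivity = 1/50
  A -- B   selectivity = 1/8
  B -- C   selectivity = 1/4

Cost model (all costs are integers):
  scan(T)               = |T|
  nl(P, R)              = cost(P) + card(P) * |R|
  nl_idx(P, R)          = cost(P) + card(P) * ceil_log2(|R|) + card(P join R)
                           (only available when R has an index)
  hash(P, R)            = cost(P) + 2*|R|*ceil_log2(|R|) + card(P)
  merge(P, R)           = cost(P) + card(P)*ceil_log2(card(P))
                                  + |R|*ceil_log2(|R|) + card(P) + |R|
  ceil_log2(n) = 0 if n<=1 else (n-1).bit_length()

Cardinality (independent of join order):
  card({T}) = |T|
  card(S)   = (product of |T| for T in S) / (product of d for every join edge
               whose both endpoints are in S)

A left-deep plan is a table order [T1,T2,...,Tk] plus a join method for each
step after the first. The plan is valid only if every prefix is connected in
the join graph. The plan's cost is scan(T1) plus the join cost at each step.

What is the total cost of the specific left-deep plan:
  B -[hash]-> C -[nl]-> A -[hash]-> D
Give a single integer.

273160

step 1: scan B: cost=40, card=40
step 2: join C via hash
    card(P join C) = 40*120/(4) = 1200
    cost = 40 + 2*120*7 + 40 = 1760
step 3: join A via nl
    card(P join A) = 1200*200/(8) = 30000
    cost = 1760 + 1200*200 = 241760
step 4: join D via hash
    card(P join D) = 30000*100/(50) = 60000
    cost = 241760 + 2*100*7 + 30000 = 273160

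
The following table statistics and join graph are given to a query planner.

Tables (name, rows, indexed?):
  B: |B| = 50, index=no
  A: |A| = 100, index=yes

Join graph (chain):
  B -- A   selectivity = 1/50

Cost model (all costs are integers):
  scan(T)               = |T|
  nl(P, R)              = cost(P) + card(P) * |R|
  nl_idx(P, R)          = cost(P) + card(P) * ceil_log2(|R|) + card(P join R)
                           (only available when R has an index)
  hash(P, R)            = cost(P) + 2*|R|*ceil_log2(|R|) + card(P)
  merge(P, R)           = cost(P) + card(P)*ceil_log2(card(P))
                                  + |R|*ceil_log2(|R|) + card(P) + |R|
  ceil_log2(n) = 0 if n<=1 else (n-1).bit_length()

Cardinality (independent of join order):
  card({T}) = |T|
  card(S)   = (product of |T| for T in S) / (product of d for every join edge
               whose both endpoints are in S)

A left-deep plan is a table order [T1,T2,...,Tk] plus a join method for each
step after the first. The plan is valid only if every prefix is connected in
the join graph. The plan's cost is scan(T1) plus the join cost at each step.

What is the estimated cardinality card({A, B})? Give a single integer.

100

Tables in S: A(100), B(50)
Edges inside S: B-A(d=50)
numerator = 100 * 50 = 5000
denominator = 50 = 50
card(S) = 5000 / 50 = 100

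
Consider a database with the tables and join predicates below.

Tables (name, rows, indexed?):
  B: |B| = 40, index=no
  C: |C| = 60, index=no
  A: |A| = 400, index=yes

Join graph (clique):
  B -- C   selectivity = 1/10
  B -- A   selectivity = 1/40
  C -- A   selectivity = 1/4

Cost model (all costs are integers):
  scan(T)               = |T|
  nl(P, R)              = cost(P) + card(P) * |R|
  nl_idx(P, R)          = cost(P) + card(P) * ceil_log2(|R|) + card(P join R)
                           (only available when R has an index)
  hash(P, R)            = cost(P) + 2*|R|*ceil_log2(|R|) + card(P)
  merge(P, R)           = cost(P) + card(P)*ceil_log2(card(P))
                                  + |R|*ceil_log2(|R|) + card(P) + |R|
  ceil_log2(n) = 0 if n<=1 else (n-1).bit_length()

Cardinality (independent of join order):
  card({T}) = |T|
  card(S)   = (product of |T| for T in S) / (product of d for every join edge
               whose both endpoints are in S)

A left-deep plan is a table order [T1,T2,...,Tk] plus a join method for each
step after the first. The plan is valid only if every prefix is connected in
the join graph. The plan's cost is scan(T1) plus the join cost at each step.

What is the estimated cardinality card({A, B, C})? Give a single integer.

Tables in S: A(400), B(40), C(60)
Edges inside S: B-C(d=10), B-A(d=40), C-A(d=4)
numerator = 400 * 40 * 60 = 960000
denominator = 10 * 40 * 4 = 1600
card(S) = 960000 / 1600 = 600

600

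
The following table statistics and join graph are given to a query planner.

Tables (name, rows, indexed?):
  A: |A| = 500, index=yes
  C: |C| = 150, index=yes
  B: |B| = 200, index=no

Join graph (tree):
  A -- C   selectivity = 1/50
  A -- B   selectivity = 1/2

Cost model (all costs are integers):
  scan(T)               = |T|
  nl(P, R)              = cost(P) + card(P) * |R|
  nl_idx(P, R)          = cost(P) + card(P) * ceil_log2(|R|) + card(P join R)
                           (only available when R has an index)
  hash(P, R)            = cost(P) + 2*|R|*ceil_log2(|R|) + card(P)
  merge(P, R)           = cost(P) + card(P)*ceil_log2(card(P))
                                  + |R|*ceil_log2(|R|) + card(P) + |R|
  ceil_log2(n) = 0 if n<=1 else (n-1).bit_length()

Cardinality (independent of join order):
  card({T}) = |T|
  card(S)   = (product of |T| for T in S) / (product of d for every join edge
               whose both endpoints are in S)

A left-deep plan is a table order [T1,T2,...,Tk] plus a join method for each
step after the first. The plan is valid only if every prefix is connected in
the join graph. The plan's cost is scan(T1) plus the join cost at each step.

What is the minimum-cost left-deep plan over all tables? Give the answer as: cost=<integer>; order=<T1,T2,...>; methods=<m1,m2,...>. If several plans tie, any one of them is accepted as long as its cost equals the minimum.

Selinger DP (subsets sized 1..n):
  {A}: scan cost=500, card=500
  {C}: scan cost=150, card=150
  {B}: scan cost=200, card=200
  {AC}: card=1500; try (A,nl_idx)→3000, (C,hash)→3400, (C,nl_idx)→6000, (A,merge)→6500, (C,merge)→6850, (A,hash)→9300 …(+2); best=3000 via (A,nl_idx)
  {AB}: card=50000; try (B,hash)→4200, (A,merge)→7000, (B,merge)→7300, (A,hash)→9400, (A,nl_idx)→52000, (A,nl)→100200 …(+1); best=4200 via (B,hash)
  {ABC}: card=150000; try (B,hash)→7700, (B,merge)→22800, (C,hash)→56600, (B,nl)→303000, (C,nl_idx)→554200, (C,merge)→855550 …(+1); best=7700 via (B,hash)

cost=7700; order=C,A,B; methods=nl_idx,hash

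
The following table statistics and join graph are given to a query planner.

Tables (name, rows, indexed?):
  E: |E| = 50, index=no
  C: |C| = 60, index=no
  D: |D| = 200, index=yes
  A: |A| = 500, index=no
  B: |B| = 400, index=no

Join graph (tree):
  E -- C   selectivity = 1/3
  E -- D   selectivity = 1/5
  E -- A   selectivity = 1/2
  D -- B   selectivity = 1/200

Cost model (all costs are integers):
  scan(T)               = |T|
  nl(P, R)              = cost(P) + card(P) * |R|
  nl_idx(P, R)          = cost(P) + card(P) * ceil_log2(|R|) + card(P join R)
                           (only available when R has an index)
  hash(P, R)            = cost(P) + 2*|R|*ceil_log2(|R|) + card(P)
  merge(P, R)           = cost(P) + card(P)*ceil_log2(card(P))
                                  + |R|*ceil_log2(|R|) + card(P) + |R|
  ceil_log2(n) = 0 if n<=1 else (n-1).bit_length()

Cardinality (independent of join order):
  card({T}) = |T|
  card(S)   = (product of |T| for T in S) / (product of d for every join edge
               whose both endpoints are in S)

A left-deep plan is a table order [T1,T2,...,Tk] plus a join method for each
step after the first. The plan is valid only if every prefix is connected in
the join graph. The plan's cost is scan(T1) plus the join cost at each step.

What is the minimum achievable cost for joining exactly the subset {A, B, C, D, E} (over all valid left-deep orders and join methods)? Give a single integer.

Selinger DP over subsets of {A,B,C,D,E}:
  {E}: scan cost=50, card=50
  {C}: scan cost=60, card=60
  {D}: scan cost=200, card=200
  {A}: scan cost=500, card=500
  {B}: scan cost=400, card=400
  {CE}: card=1000; try (E,hash)→720, (C,hash)→820, (C,merge)→820, (E,merge)→830, (C,nl)→3050, (E,nl)→3060; best=720 via (E,hash)
  {DE}: card=2000; try (E,hash)→1000, (D,merge)→2200, (E,merge)→2350, (D,nl_idx)→2450, (D,hash)→3300, (D,nl)→10050 …(+1); best=1000 via (E,hash)
  {AE}: card=12500; try (E,hash)→1600, (A,merge)→5400, (E,merge)→5850, (A,hash)→9100, (A,nl)→25050, (E,nl)→25500; best=1600 via (E,hash)
  {BD}: card=400; try (D,hash)→4000, (D,nl_idx)→4000, (B,merge)→6000, (D,merge)→6200, (B,hash)→7600, (B,nl)→80200 …(+1); best=4000 via (D,hash)
  {CDE}: card=40000; try (C,hash)→3720, (D,hash)→4920, (D,merge)→13520, (C,merge)→25420, (D,nl_idx)→48720, (C,nl)→121000 …(+1); best=3720 via (C,hash)
  {ACE}: card=250000; try (A,hash)→10720, (C,hash)→14820, (A,merge)→16720, (C,merge)→189520, (A,nl)→500720, (C,nl)→751600; best=10720 via (A,hash)
  {ADE}: card=500000; try (A,hash)→12000, (D,hash)→17300, (A,merge)→30000, (D,merge)→190900, (D,nl_idx)→601600, (A,nl)→1001000 …(+1); best=12000 via (A,hash)
  {BDE}: card=4000; try (E,hash)→5000, (E,merge)→8350, (B,hash)→10200, (E,nl)→24000, (B,merge)→29000, (B,nl)→801000; best=5000 via (E,hash)
  {ACDE}: card=10000000; try (A,hash)→52720, (D,hash)→263920, (C,hash)→512720, (A,merge)→688720, (D,merge)→4762520, (C,merge)→10012420 …(+4); best=52720 via (A,hash)
  {BCDE}: card=80000; try (C,hash)→9720, (B,hash)→50920, (C,merge)→57420, (C,nl)→245000, (B,merge)→687720, (B,nl)→16003720; best=9720 via (C,hash)
  {ABDE}: card=1000000; try (A,hash)→18000, (A,merge)→62000, (B,hash)→519200, (A,nl)→2005000, (B,merge)→10016000, (B,nl)→200012000; best=18000 via (A,hash)
  {ABCDE}: card=20000000; try (A,hash)→98720, (C,hash)→1018720, (A,merge)→1454720, (B,hash)→10059920, (C,merge)→21018420, (A,nl)→40009720 …(+3); best=98720 via (A,hash)

98720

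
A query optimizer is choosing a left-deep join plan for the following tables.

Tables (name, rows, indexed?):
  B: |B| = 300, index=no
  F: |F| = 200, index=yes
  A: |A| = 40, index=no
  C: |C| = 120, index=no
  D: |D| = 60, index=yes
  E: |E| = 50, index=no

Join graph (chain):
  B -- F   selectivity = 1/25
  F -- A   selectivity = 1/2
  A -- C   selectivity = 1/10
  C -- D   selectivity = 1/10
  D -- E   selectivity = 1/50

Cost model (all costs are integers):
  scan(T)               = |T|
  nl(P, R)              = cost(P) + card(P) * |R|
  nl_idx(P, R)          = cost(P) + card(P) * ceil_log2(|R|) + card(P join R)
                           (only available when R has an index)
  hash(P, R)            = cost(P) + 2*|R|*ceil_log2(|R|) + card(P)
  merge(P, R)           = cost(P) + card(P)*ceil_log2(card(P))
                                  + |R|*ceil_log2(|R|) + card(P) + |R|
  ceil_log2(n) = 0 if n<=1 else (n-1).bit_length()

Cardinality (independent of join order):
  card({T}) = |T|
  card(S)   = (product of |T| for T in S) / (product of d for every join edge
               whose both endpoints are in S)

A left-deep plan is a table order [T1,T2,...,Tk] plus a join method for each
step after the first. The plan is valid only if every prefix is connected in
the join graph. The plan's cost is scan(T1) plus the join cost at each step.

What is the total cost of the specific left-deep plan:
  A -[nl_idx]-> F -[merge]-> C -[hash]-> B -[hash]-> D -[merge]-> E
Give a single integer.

80175790

step 1: scan A: cost=40, card=40
step 2: join F via nl_idx
    card(P join F) = 40*200/(2) = 4000
    cost = 40 + 40*8 + 4000 = 4360
step 3: join C via merge
    card(P join C) = 4000*120/(10) = 48000
    cost = 4360 + 4000*12 + 120*7 + 4000 + 120 = 57320
step 4: join B via hash
    card(P join B) = 48000*300/(25) = 576000
    cost = 57320 + 2*300*9 + 48000 = 110720
step 5: join D via hash
    card(P join D) = 576000*60/(10) = 3456000
    cost = 110720 + 2*60*6 + 576000 = 687440
step 6: join E via merge
    card(P join E) = 3456000*50/(50) = 3456000
    cost = 687440 + 3456000*22 + 50*6 + 3456000 + 50 = 80175790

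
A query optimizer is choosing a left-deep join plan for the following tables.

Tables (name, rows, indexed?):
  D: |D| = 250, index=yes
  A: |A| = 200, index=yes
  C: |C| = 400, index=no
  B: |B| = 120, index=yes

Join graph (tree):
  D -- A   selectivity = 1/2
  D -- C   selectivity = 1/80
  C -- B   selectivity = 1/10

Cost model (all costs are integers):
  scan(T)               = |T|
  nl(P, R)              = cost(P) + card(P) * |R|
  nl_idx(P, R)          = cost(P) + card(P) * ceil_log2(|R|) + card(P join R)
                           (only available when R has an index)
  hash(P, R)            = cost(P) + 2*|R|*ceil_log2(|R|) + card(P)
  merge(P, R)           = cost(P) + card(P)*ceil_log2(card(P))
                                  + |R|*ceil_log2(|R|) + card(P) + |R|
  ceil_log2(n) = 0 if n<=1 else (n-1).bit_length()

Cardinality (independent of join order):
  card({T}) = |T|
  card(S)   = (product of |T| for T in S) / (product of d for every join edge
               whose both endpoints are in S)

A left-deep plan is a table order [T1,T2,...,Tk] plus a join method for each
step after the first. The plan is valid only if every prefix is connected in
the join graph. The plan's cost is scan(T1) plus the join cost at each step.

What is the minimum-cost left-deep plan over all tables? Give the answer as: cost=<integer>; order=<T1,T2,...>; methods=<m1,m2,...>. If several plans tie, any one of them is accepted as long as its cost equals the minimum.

cost=25930; order=C,D,B,A; methods=hash,hash,hash

Selinger DP (subsets sized 1..n):
  {D}: scan cost=250, card=250
  {A}: scan cost=200, card=200
  {C}: scan cost=400, card=400
  {B}: scan cost=120, card=120
  {AD}: card=25000; try (A,hash)→3700, (D,merge)→4250, (A,merge)→4300, (D,hash)→4400, (D,nl_idx)→26800, (A,nl_idx)→27250 …(+2); best=3700 via (A,hash)
  {CD}: card=1250; try (D,hash)→4800, (D,nl_idx)→4850, (C,merge)→6500, (D,merge)→6650, (C,hash)→7700, (C,nl)→100250 …(+1); best=4800 via (D,hash)
  {BC}: card=4800; try (B,hash)→2480, (C,merge)→5080, (B,merge)→5360, (C,hash)→7440, (B,nl_idx)→8000, (C,nl)→48120 …(+1); best=2480 via (B,hash)
  {ACD}: card=125000; try (A,hash)→9250, (A,merge)→21600, (C,hash)→35900, (A,nl_idx)→139800, (A,nl)→254800, (C,merge)→407700 …(+1); best=9250 via (A,hash)
  {BCD}: card=15000; try (B,hash)→7730, (D,hash)→11280, (B,merge)→20760, (B,nl_idx)→28550, (D,nl_idx)→55880, (D,merge)→71930 …(+2); best=7730 via (B,hash)
  {ABCD}: card=1500000; try (A,hash)→25930, (B,hash)→135930, (A,merge)→234530, (A,nl_idx)→1627730, (B,merge)→2260210, (B,nl_idx)→2384250 …(+2); best=25930 via (A,hash)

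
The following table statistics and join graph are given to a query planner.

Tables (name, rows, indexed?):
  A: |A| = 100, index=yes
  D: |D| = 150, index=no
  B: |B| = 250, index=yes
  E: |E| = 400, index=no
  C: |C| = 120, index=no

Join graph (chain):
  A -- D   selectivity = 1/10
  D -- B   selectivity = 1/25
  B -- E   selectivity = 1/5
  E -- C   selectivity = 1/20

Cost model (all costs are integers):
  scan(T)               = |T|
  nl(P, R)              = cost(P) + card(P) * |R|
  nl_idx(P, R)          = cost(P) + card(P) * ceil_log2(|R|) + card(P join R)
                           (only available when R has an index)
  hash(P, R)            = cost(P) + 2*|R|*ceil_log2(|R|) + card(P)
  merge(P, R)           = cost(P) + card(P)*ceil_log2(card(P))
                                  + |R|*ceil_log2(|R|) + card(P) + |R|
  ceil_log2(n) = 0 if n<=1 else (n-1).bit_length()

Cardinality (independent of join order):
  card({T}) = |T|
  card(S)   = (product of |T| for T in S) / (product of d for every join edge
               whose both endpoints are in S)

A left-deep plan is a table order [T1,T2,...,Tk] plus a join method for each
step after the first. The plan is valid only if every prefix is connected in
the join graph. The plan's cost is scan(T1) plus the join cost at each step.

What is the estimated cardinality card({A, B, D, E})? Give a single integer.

Tables in S: A(100), B(250), D(150), E(400)
Edges inside S: A-D(d=10), D-B(d=25), B-E(d=5)
numerator = 100 * 250 * 150 * 400 = 1500000000
denominator = 10 * 25 * 5 = 1250
card(S) = 1500000000 / 1250 = 1200000

1200000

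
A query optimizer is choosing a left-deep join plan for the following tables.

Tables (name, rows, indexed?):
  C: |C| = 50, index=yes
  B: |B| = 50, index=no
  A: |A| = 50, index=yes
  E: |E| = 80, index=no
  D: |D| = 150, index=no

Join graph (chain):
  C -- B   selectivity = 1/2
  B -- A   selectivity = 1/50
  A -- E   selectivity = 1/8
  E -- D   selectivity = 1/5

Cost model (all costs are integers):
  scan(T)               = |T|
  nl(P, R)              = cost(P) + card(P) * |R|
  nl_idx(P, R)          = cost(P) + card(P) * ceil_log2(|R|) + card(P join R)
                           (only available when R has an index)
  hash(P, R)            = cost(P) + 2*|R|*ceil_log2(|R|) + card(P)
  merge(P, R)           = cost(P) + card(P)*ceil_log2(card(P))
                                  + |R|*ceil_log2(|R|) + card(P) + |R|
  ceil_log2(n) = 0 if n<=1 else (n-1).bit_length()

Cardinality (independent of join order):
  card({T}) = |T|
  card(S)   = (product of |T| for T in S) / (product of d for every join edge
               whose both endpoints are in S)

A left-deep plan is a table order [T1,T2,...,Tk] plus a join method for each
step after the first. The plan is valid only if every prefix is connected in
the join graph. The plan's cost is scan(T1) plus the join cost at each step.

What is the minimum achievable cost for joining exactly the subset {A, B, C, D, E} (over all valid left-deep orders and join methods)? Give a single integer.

Selinger DP over subsets of {A,B,C,D,E}:
  {C}: scan cost=50, card=50
  {B}: scan cost=50, card=50
  {A}: scan cost=50, card=50
  {E}: scan cost=80, card=80
  {D}: scan cost=150, card=150
  {BC}: card=1250; try (C,hash)→700, (B,hash)→700, (C,merge)→750, (B,merge)→750, (C,nl_idx)→1600, (C,nl)→2550 …(+1); best=700 via (C,hash)
  {AB}: card=50; try (A,nl_idx)→400, (B,hash)→700, (A,hash)→700, (B,merge)→750, (A,merge)→750, (B,nl)→2550 …(+1); best=400 via (A,nl_idx)
  {AE}: card=500; try (A,hash)→760, (E,merge)→1040, (A,nl_idx)→1060, (A,merge)→1070, (E,hash)→1220, (E,nl)→4050 …(+1); best=760 via (A,hash)
  {DE}: card=2400; try (E,hash)→1420, (D,merge)→2070, (E,merge)→2140, (D,hash)→2560, (D,nl)→12080, (E,nl)→12150; best=1420 via (E,hash)
  {ABC}: card=1250; try (C,hash)→1050, (C,merge)→1100, (C,nl_idx)→1950, (A,hash)→2550, (C,nl)→2900, (A,nl_idx)→9450 …(+2); best=1050 via (C,hash)
  {ABE}: card=500; try (E,merge)→1390, (E,hash)→1570, (B,hash)→1860, (E,nl)→4400, (B,merge)→6110, (B,nl)→25760; best=1390 via (E,merge)
  {ADE}: card=15000; try (D,hash)→3660, (A,hash)→4420, (D,merge)→7110, (A,nl_idx)→30820, (A,merge)→32970, (D,nl)→75760 …(+1); best=3660 via (D,hash)
  {ABCE}: card=12500; try (C,hash)→2490, (E,hash)→3420, (C,merge)→6740, (E,merge)→16690, (C,nl_idx)→16890, (C,nl)→26390 …(+1); best=2490 via (C,hash)
  {ABDE}: card=15000; try (D,hash)→4290, (D,merge)→7740, (B,hash)→19260, (D,nl)→76390, (B,merge)→229010, (B,nl)→753660; best=4290 via (D,hash)
  {ABCDE}: card=375000; try (D,hash)→17390, (C,hash)→19890, (D,merge)→191340, (C,merge)→229640, (C,nl_idx)→469290, (C,nl)→754290 …(+1); best=17390 via (D,hash)

17390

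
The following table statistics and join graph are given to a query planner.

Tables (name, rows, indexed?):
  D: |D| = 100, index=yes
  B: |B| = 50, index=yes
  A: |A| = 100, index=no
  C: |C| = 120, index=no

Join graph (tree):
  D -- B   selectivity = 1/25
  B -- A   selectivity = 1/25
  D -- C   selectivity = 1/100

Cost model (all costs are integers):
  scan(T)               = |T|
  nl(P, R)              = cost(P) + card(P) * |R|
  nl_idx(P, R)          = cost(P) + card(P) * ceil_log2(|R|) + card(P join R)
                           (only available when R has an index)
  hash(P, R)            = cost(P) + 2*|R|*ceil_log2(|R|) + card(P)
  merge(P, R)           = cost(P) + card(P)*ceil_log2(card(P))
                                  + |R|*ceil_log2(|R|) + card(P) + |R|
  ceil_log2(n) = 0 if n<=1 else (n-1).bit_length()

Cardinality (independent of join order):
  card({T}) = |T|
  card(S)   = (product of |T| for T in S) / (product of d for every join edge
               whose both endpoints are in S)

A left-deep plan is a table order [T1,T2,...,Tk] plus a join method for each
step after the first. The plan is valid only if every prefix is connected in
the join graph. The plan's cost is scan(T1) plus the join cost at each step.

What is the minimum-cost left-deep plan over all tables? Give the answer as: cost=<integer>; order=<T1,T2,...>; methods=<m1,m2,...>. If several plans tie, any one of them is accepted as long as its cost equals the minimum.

Selinger DP (subsets sized 1..n):
  {D}: scan cost=100, card=100
  {B}: scan cost=50, card=50
  {A}: scan cost=100, card=100
  {C}: scan cost=120, card=120
  {BD}: card=200; try (D,nl_idx)→600, (B,hash)→800, (B,nl_idx)→900, (D,merge)→1200, (B,merge)→1250, (D,hash)→1500 …(+2); best=600 via (D,nl_idx)
  {CD}: card=120; try (D,nl_idx)→1080, (D,hash)→1640, (C,merge)→1860, (D,merge)→1880, (C,hash)→1880, (C,nl)→12100 …(+1); best=1080 via (D,nl_idx)
  {AB}: card=200; try (B,hash)→800, (B,nl_idx)→900, (A,merge)→1200, (B,merge)→1250, (A,hash)→1500, (A,nl)→5050 …(+1); best=800 via (B,hash)
  {ABD}: card=800; try (A,hash)→2200, (D,hash)→2400, (D,nl_idx)→3000, (A,merge)→3200, (D,merge)→3400, (A,nl)→20600 …(+1); best=2200 via (A,hash)
  {BCD}: card=240; try (B,hash)→1800, (B,nl_idx)→2040, (B,merge)→2390, (C,hash)→2480, (C,merge)→3360, (B,nl)→7080 …(+1); best=1800 via (B,hash)
  {ABCD}: card=960; try (A,hash)→3440, (C,hash)→4680, (A,merge)→4760, (C,merge)→11960, (A,nl)→25800, (C,nl)→98200; best=3440 via (A,hash)

cost=3440; order=C,D,B,A; methods=nl_idx,hash,hash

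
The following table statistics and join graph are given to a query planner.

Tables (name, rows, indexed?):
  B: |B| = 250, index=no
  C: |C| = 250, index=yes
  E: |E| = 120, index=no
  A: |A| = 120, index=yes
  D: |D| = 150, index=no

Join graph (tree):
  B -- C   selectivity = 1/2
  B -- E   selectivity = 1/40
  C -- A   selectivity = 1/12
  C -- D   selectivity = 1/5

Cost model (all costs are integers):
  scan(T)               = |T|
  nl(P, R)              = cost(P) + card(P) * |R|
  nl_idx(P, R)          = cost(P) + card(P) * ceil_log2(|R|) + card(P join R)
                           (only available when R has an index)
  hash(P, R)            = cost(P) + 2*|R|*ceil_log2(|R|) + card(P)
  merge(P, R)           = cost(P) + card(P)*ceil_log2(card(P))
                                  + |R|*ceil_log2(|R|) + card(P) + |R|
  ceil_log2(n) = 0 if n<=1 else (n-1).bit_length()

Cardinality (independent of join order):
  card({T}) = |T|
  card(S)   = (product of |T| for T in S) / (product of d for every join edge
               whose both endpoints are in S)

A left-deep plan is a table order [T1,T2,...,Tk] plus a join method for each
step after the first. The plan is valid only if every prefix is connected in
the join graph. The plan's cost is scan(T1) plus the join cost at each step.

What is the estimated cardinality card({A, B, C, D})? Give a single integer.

Tables in S: A(120), B(250), C(250), D(150)
Edges inside S: B-C(d=2), C-A(d=12), C-D(d=5)
numerator = 120 * 250 * 250 * 150 = 1125000000
denominator = 2 * 12 * 5 = 120
card(S) = 1125000000 / 120 = 9375000

9375000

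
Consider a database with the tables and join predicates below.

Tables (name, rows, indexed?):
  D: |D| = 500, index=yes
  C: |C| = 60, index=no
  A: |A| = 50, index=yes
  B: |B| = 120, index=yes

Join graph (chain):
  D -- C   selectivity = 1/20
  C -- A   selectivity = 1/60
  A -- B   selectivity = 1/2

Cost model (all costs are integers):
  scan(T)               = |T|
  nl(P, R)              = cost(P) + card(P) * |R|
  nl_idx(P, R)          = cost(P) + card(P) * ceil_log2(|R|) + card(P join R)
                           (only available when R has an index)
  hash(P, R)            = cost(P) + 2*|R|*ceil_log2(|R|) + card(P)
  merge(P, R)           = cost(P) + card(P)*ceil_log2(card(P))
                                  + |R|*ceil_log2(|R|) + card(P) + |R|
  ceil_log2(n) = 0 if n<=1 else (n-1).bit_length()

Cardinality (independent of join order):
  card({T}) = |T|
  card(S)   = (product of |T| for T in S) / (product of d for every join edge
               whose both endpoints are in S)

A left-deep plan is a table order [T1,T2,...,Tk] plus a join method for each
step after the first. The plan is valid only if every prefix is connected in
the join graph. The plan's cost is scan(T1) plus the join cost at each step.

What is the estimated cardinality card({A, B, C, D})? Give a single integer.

75000

Tables in S: A(50), B(120), C(60), D(500)
Edges inside S: D-C(d=20), C-A(d=60), A-B(d=2)
numerator = 50 * 120 * 60 * 500 = 180000000
denominator = 20 * 60 * 2 = 2400
card(S) = 180000000 / 2400 = 75000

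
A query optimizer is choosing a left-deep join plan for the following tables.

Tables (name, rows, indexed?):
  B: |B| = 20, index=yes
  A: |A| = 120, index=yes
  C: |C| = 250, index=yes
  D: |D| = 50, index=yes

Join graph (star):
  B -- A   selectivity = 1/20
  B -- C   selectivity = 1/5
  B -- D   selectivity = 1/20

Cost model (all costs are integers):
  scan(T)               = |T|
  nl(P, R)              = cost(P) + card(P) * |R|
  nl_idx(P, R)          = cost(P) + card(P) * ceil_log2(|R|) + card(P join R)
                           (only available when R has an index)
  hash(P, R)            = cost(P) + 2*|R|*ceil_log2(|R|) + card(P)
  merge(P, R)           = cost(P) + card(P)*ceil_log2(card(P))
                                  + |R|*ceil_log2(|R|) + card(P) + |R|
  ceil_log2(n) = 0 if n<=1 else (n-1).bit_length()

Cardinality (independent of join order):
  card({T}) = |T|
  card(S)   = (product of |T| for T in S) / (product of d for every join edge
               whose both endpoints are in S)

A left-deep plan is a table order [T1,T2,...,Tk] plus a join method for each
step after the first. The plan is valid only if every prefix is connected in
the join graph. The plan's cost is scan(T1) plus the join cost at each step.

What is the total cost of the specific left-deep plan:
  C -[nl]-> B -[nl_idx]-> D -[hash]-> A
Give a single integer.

step 1: scan C: cost=250, card=250
step 2: join B via nl
    card(P join B) = 250*20/(5) = 1000
    cost = 250 + 250*20 = 5250
step 3: join D via nl_idx
    card(P join D) = 1000*50/(20) = 2500
    cost = 5250 + 1000*6 + 2500 = 13750
step 4: join A via hash
    card(P join A) = 2500*120/(20) = 15000
    cost = 13750 + 2*120*7 + 2500 = 17930

17930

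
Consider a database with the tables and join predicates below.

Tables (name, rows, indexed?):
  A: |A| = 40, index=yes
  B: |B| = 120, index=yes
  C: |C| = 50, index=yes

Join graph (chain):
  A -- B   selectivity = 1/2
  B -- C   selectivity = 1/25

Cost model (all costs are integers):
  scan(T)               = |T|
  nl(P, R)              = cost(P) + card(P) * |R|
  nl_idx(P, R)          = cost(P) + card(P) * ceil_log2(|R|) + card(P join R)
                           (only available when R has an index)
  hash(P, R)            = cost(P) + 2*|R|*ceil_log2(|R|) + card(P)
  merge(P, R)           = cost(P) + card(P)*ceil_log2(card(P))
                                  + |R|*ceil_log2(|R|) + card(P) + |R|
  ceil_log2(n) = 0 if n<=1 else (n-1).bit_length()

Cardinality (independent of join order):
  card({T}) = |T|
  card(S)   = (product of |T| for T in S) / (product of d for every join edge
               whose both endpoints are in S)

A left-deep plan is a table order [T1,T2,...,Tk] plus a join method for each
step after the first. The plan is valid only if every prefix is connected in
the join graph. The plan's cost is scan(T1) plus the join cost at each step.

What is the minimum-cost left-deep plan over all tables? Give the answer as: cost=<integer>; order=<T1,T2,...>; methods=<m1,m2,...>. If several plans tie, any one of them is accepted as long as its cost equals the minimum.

Selinger DP (subsets sized 1..n):
  {A}: scan cost=40, card=40
  {B}: scan cost=120, card=120
  {C}: scan cost=50, card=50
  {AB}: card=2400; try (A,hash)→720, (B,merge)→1280, (A,merge)→1360, (B,hash)→1760, (B,nl_idx)→2720, (A,nl_idx)→3240 …(+2); best=720 via (A,hash)
  {BC}: card=240; try (B,nl_idx)→640, (C,hash)→840, (C,nl_idx)→1080, (B,merge)→1360, (C,merge)→1430, (B,hash)→1780 …(+2); best=640 via (B,nl_idx)
  {ABC}: card=4800; try (A,hash)→1360, (A,merge)→3080, (C,hash)→3720, (A,nl_idx)→6880, (A,nl)→10240, (C,nl_idx)→19920 …(+2); best=1360 via (A,hash)

cost=1360; order=C,B,A; methods=nl_idx,hash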